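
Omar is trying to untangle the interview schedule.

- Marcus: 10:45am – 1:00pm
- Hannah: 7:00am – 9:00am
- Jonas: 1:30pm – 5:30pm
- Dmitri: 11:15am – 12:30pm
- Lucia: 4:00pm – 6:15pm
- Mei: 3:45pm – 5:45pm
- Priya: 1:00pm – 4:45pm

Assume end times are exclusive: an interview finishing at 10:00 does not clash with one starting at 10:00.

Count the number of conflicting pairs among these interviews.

Sorted by start: Hannah, Marcus, Dmitri, Priya, Jonas, Mei, Lucia.
Marcus starts after Hannah ends; Hannah is clear from here.
Dmitri starts before Marcus ends → Marcus and Dmitri overlap.
Priya starts exactly when Marcus ends (back-to-back, no overlap); Marcus is clear from here.
Priya starts after Dmitri ends; Dmitri is clear from here.
Jonas starts before Priya ends → Priya and Jonas overlap.
Mei starts before Priya ends → Priya and Mei overlap.
Lucia starts before Priya ends → Priya and Lucia overlap.
Mei starts before Jonas ends → Jonas and Mei overlap.
Lucia starts before Jonas ends → Jonas and Lucia overlap.
Lucia starts before Mei ends → Mei and Lucia overlap.
Overlapping pairs: Dmitri & Marcus, Jonas & Lucia, Jonas & Mei, Jonas & Priya, Lucia & Mei, Lucia & Priya, Mei & Priya — 7 in total.

7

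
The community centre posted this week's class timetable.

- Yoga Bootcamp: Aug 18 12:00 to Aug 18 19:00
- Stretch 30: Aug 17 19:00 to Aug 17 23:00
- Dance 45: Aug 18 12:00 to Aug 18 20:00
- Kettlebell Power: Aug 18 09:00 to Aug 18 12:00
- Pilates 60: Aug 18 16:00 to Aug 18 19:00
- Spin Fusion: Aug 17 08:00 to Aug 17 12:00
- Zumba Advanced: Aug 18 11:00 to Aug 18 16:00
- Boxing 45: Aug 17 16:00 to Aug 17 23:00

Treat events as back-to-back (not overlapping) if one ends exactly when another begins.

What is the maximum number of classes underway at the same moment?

Sweep the timeline, counting +1 at each start and −1 at each end (ends before starts at a tie):
Aug 17 08:00 start Spin Fusion → 1
Aug 17 12:00 end Spin Fusion → 0
Aug 17 16:00 start Boxing 45 → 1
Aug 17 19:00 start Stretch 30 → 2
Aug 17 23:00 end Boxing 45 → 1
Aug 17 23:00 end Stretch 30 → 0
Aug 18 09:00 start Kettlebell Power → 1
Aug 18 11:00 start Zumba Advanced → 2
Aug 18 12:00 end Kettlebell Power → 1
Aug 18 12:00 start Dance 45 → 2
Aug 18 12:00 start Yoga Bootcamp → 3
Aug 18 16:00 end Zumba Advanced → 2
Aug 18 16:00 start Pilates 60 → 3
Aug 18 19:00 end Pilates 60 → 2
Aug 18 19:00 end Yoga Bootcamp → 1
Aug 18 20:00 end Dance 45 → 0
Peak is 3, at Aug 18 12:00 (Dance 45, Yoga Bootcamp, Zumba Advanced).

3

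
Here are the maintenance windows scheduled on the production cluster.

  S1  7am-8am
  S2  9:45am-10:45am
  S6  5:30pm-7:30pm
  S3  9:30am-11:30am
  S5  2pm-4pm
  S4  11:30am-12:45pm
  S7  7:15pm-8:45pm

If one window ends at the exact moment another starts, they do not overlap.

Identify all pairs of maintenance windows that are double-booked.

S2 & S3, S6 & S7

Sorted by start: S1, S3, S2, S4, S5, S6, S7.
S3 starts after S1 ends — done with S1.
S2 starts before S3 ends → S3 and S2 overlap.
S4 starts exactly when S3 ends (back-to-back, no overlap) — done with S3.
S4 starts after S2 ends — done with S2.
S5 starts after S4 ends — done with S4.
S6 starts after S5 ends — done with S5.
S7 starts before S6 ends → S6 and S7 overlap.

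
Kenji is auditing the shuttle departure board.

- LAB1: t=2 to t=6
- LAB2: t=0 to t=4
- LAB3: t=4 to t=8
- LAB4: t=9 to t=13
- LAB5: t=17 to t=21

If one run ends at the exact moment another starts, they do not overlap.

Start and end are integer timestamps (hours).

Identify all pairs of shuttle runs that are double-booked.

LAB1 & LAB2, LAB1 & LAB3

Sorted by start: LAB2, LAB1, LAB3, LAB4, LAB5.
LAB1 starts before LAB2 ends → LAB2 and LAB1 overlap.
LAB3 starts exactly when LAB2 ends (back-to-back, no overlap), so LAB2 has no further overlaps.
LAB3 starts before LAB1 ends → LAB1 and LAB3 overlap.
LAB4 starts after LAB1 ends, so LAB1 has no further overlaps.
LAB4 starts after LAB3 ends, so LAB3 has no further overlaps.
LAB5 starts after LAB4 ends.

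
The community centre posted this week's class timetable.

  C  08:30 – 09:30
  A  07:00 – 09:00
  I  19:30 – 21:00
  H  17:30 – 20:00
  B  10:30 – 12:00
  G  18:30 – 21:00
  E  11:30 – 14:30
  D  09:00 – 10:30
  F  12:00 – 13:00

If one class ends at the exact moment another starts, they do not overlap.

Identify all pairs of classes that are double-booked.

Check each pair: they overlap iff neither finishes before the other starts.
Sorted by start: A, C, D, B, E, F, H, G, I.
C starts before A ends → A and C overlap.
D starts exactly when A ends (back-to-back, no overlap), so A has no further overlaps.
D starts before C ends → C and D overlap.
B starts after C ends, so C has no further overlaps.
B starts exactly when D ends (back-to-back, no overlap), so D has no further overlaps.
E starts before B ends → B and E overlap.
F starts exactly when B ends (back-to-back, no overlap), so B has no further overlaps.
F starts before E ends → E and F overlap.
H starts after E ends, so E has no further overlaps.
H starts after F ends, so F has no further overlaps.
G starts before H ends → H and G overlap.
I starts before H ends → H and I overlap.
I starts before G ends → G and I overlap.

A & C, B & E, C & D, E & F, G & H, G & I, H & I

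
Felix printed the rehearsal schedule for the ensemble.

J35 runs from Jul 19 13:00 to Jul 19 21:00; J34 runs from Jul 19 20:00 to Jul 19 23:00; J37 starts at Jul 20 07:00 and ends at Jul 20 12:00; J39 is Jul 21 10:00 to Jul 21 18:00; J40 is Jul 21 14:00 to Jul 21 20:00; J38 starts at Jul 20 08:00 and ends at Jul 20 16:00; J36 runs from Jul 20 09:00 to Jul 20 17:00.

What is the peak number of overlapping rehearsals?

3

Walk through starts and ends in time order (an end at T is processed before a start at T):
Jul 19 13:00 start J35 → 1
Jul 19 20:00 start J34 → 2
Jul 19 21:00 end J35 → 1
Jul 19 23:00 end J34 → 0
Jul 20 07:00 start J37 → 1
Jul 20 08:00 start J38 → 2
Jul 20 09:00 start J36 → 3
Jul 20 12:00 end J37 → 2
Jul 20 16:00 end J38 → 1
Jul 20 17:00 end J36 → 0
Jul 21 10:00 start J39 → 1
Jul 21 14:00 start J40 → 2
Jul 21 18:00 end J39 → 1
Jul 21 20:00 end J40 → 0
Peak is 3, at Jul 20 09:00 (J36, J37, J38).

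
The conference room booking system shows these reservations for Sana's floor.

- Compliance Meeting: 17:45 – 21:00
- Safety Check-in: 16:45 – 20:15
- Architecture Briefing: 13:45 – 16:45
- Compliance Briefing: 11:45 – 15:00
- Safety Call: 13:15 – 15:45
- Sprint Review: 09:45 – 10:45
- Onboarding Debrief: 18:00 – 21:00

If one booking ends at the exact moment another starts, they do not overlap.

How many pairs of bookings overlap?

6

Sorted by start: Sprint Review, Compliance Briefing, Safety Call, Architecture Briefing, Safety Check-in, Compliance Meeting, Onboarding Debrief.
Compliance Briefing starts after Sprint Review ends, so Sprint Review has no further overlaps.
Safety Call starts before Compliance Briefing ends → Compliance Briefing and Safety Call overlap.
Architecture Briefing starts before Compliance Briefing ends → Compliance Briefing and Architecture Briefing overlap.
Safety Check-in starts after Compliance Briefing ends, so Compliance Briefing has no further overlaps.
Architecture Briefing starts before Safety Call ends → Safety Call and Architecture Briefing overlap.
Safety Check-in starts after Safety Call ends, so Safety Call has no further overlaps.
Safety Check-in starts exactly when Architecture Briefing ends (back-to-back, no overlap), so Architecture Briefing has no further overlaps.
Compliance Meeting starts before Safety Check-in ends → Safety Check-in and Compliance Meeting overlap.
Onboarding Debrief starts before Safety Check-in ends → Safety Check-in and Onboarding Debrief overlap.
Onboarding Debrief starts before Compliance Meeting ends → Compliance Meeting and Onboarding Debrief overlap.
Overlapping pairs: Architecture Briefing & Compliance Briefing, Architecture Briefing & Safety Call, Compliance Briefing & Safety Call, Compliance Meeting & Onboarding Debrief, Compliance Meeting & Safety Check-in, Onboarding Debrief & Safety Check-in — 6 in total.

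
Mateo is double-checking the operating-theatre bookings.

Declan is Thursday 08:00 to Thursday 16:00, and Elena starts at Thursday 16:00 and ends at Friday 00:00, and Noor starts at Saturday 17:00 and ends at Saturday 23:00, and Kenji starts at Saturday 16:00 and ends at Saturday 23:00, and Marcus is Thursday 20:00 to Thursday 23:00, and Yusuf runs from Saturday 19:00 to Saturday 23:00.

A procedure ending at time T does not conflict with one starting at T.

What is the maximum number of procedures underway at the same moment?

Walk through starts and ends in time order (an end at T is processed before a start at T):
Thursday 08:00 start Declan → 1
Thursday 16:00 end Declan → 0
Thursday 16:00 start Elena → 1
Thursday 20:00 start Marcus → 2
Thursday 23:00 end Marcus → 1
Friday 00:00 end Elena → 0
Saturday 16:00 start Kenji → 1
Saturday 17:00 start Noor → 2
Saturday 19:00 start Yusuf → 3
Saturday 23:00 end Kenji → 2
Saturday 23:00 end Noor → 1
Saturday 23:00 end Yusuf → 0
Peak is 3, at Saturday 19:00 (Kenji, Noor, Yusuf).

3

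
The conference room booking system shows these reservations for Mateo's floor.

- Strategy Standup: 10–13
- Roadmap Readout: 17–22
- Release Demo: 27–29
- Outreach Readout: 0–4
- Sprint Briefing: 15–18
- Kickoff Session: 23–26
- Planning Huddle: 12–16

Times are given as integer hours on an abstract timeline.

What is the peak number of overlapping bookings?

Sweep the timeline, counting +1 at each start and −1 at each end (ends before starts at a tie):
0 start Outreach Readout → 1
4 end Outreach Readout → 0
10 start Strategy Standup → 1
12 start Planning Huddle → 2
13 end Strategy Standup → 1
15 start Sprint Briefing → 2
16 end Planning Huddle → 1
17 start Roadmap Readout → 2
18 end Sprint Briefing → 1
22 end Roadmap Readout → 0
23 start Kickoff Session → 1
26 end Kickoff Session → 0
27 start Release Demo → 1
29 end Release Demo → 0
Peak is 2, at 12 (Planning Huddle, Strategy Standup).

2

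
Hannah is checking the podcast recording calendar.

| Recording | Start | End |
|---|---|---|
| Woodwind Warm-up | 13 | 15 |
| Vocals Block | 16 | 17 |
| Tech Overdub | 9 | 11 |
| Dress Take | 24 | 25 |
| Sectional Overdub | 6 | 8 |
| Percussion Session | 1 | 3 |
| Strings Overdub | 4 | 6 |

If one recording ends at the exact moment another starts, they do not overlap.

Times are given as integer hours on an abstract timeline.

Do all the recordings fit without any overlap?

Sorted by start: Percussion Session, Strings Overdub, Sectional Overdub, Tech Overdub, Woodwind Warm-up, Vocals Block, Dress Take.
Strings Overdub starts after Percussion Session ends — done with Percussion Session.
Sectional Overdub starts exactly when Strings Overdub ends (back-to-back, no overlap) — done with Strings Overdub.
Tech Overdub starts after Sectional Overdub ends — done with Sectional Overdub.
Woodwind Warm-up starts after Tech Overdub ends — done with Tech Overdub.
Vocals Block starts after Woodwind Warm-up ends — done with Woodwind Warm-up.
Dress Take starts after Vocals Block ends.
Every pair is clear; the schedule has no overlaps.

Yes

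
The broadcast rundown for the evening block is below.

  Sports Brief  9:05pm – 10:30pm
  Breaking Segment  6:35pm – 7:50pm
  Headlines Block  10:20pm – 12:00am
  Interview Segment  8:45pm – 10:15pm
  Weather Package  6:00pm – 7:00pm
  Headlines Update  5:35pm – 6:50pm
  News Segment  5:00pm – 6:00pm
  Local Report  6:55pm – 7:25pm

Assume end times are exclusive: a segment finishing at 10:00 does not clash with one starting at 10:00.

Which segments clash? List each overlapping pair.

Breaking Segment & Headlines Update, Breaking Segment & Local Report, Breaking Segment & Weather Package, Headlines Block & Sports Brief, Headlines Update & News Segment, Headlines Update & Weather Package, Interview Segment & Sports Brief, Local Report & Weather Package

Check each pair: they overlap iff neither finishes before the other starts.
Sorted by start: News Segment, Headlines Update, Weather Package, Breaking Segment, Local Report, Interview Segment, Sports Brief, Headlines Block.
Headlines Update starts before News Segment ends → News Segment and Headlines Update overlap.
Weather Package starts exactly when News Segment ends (back-to-back, no overlap), so News Segment has no further overlaps.
Weather Package starts before Headlines Update ends → Headlines Update and Weather Package overlap.
Breaking Segment starts before Headlines Update ends → Headlines Update and Breaking Segment overlap.
Local Report starts after Headlines Update ends, so Headlines Update has no further overlaps.
Breaking Segment starts before Weather Package ends → Weather Package and Breaking Segment overlap.
Local Report starts before Weather Package ends → Weather Package and Local Report overlap.
Interview Segment starts after Weather Package ends, so Weather Package has no further overlaps.
Local Report starts before Breaking Segment ends → Breaking Segment and Local Report overlap.
Interview Segment starts after Breaking Segment ends, so Breaking Segment has no further overlaps.
Interview Segment starts after Local Report ends, so Local Report has no further overlaps.
Sports Brief starts before Interview Segment ends → Interview Segment and Sports Brief overlap.
Headlines Block starts after Interview Segment ends.
Headlines Block starts before Sports Brief ends → Sports Brief and Headlines Block overlap.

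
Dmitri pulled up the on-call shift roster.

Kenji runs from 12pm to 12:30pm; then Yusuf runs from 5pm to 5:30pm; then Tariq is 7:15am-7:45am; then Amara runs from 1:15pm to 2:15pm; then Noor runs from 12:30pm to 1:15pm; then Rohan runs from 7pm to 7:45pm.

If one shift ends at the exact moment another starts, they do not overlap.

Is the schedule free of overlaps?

Sorted by start: Tariq, Kenji, Noor, Amara, Yusuf, Rohan.
Kenji starts after Tariq ends — done with Tariq.
Noor starts exactly when Kenji ends (back-to-back, no overlap) — done with Kenji.
Amara starts exactly when Noor ends (back-to-back, no overlap) — done with Noor.
Yusuf starts after Amara ends — done with Amara.
Rohan starts after Yusuf ends.
Every pair is clear; the schedule has no overlaps.

Yes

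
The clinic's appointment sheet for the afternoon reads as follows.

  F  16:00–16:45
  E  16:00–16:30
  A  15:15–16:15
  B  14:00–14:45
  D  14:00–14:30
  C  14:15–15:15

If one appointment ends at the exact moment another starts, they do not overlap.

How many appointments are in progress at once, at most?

Sort all start/end points and keep a running count:
14:00 start B → 1
14:00 start D → 2
14:15 start C → 3
14:30 end D → 2
14:45 end B → 1
15:15 end C → 0
15:15 start A → 1
16:00 start E → 2
16:00 start F → 3
16:15 end A → 2
16:30 end E → 1
16:45 end F → 0
Peak is 3, at 14:15 (B, C, D).

3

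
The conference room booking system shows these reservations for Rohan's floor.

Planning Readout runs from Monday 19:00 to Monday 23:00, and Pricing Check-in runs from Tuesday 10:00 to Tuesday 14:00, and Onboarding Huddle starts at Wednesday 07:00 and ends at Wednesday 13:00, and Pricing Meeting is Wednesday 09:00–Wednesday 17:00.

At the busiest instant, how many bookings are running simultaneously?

2

Sweep the timeline, counting +1 at each start and −1 at each end (ends before starts at a tie):
Monday 19:00 start Planning Readout → 1
Monday 23:00 end Planning Readout → 0
Tuesday 10:00 start Pricing Check-in → 1
Tuesday 14:00 end Pricing Check-in → 0
Wednesday 07:00 start Onboarding Huddle → 1
Wednesday 09:00 start Pricing Meeting → 2
Wednesday 13:00 end Onboarding Huddle → 1
Wednesday 17:00 end Pricing Meeting → 0
Peak is 2, at Wednesday 09:00 (Onboarding Huddle, Pricing Meeting).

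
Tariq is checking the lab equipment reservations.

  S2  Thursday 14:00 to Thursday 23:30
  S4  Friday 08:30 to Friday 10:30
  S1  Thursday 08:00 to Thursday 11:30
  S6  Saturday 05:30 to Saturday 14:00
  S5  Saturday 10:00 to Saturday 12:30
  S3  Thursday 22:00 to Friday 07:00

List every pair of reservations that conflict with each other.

S2 & S3, S5 & S6

Check each pair: they overlap iff neither finishes before the other starts.
Sorted by start: S1, S2, S3, S4, S6, S5.
S2 starts after S1 ends — done with S1.
S3 starts before S2 ends → S2 and S3 overlap.
S4 starts after S2 ends — done with S2.
S4 starts after S3 ends — done with S3.
S6 starts after S4 ends — done with S4.
S5 starts before S6 ends → S6 and S5 overlap.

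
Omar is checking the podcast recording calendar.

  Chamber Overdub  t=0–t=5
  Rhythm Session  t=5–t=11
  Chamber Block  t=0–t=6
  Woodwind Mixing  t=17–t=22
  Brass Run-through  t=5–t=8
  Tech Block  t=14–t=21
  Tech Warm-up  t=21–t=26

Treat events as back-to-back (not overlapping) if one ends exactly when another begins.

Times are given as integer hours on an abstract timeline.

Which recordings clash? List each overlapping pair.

Sorted by start: Chamber Overdub, Chamber Block, Rhythm Session, Brass Run-through, Tech Block, Woodwind Mixing, Tech Warm-up.
Chamber Block starts before Chamber Overdub ends → Chamber Overdub and Chamber Block overlap.
Rhythm Session starts exactly when Chamber Overdub ends (back-to-back, no overlap); Chamber Overdub is clear from here.
Rhythm Session starts before Chamber Block ends → Chamber Block and Rhythm Session overlap.
Brass Run-through starts before Chamber Block ends → Chamber Block and Brass Run-through overlap.
Tech Block starts after Chamber Block ends; Chamber Block is clear from here.
Brass Run-through starts before Rhythm Session ends → Rhythm Session and Brass Run-through overlap.
Tech Block starts after Rhythm Session ends; Rhythm Session is clear from here.
Tech Block starts after Brass Run-through ends; Brass Run-through is clear from here.
Woodwind Mixing starts before Tech Block ends → Tech Block and Woodwind Mixing overlap.
Tech Warm-up starts exactly when Tech Block ends (back-to-back, no overlap).
Tech Warm-up starts before Woodwind Mixing ends → Woodwind Mixing and Tech Warm-up overlap.

Brass Run-through & Chamber Block, Brass Run-through & Rhythm Session, Chamber Block & Chamber Overdub, Chamber Block & Rhythm Session, Tech Block & Woodwind Mixing, Tech Warm-up & Woodwind Mixing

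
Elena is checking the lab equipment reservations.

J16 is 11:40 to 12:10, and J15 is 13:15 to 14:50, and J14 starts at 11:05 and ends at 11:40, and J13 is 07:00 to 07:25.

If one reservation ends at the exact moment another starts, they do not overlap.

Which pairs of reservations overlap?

Check each pair: they overlap iff neither finishes before the other starts.
Sorted by start: J13, J14, J16, J15.
J14 starts after J13 ends, so nothing later overlaps J13 either.
J16 starts exactly when J14 ends (back-to-back, no overlap), so nothing later overlaps J14 either.
J15 starts after J16 ends.

no overlapping pairs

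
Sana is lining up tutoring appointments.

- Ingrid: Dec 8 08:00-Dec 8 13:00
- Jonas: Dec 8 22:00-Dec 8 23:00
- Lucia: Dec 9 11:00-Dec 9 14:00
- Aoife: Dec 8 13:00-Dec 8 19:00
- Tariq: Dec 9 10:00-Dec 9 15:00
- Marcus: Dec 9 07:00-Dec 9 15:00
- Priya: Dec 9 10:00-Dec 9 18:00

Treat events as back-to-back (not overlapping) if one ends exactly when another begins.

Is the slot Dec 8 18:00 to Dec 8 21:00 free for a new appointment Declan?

Ingrid: ends Dec 8 13:00 at or before Declan starts Dec 8 18:00 → clear.
Aoife: starts Dec 8 13:00 before Declan ends Dec 8 21:00, and ends Dec 8 19:00 after Declan starts Dec 8 18:00 → overlap.
Jonas: starts Dec 8 22:00 at or after Declan ends Dec 8 21:00 → clear.
Marcus: starts Dec 9 07:00 at or after Declan ends Dec 8 21:00 → clear.
Tariq: starts Dec 9 10:00 at or after Declan ends Dec 8 21:00 → clear.
Priya: starts Dec 9 10:00 at or after Declan ends Dec 8 21:00 → clear.
Lucia: starts Dec 9 11:00 at or after Declan ends Dec 8 21:00 → clear.
Declan overlaps Aoife.

No — it overlaps Aoife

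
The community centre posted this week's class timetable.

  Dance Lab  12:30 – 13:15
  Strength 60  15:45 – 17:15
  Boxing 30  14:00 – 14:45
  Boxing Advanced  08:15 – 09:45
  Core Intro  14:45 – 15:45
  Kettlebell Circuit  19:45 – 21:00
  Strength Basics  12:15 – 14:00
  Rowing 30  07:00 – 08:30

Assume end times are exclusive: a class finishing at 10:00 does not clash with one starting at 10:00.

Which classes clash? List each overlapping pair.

Boxing Advanced & Rowing 30, Dance Lab & Strength Basics

Check each pair: they overlap iff neither finishes before the other starts.
Sorted by start: Rowing 30, Boxing Advanced, Strength Basics, Dance Lab, Boxing 30, Core Intro, Strength 60, Kettlebell Circuit.
Boxing Advanced starts before Rowing 30 ends → Rowing 30 and Boxing Advanced overlap.
Strength Basics starts after Rowing 30 ends; Rowing 30 is clear from here.
Strength Basics starts after Boxing Advanced ends; Boxing Advanced is clear from here.
Dance Lab starts before Strength Basics ends → Strength Basics and Dance Lab overlap.
Boxing 30 starts exactly when Strength Basics ends (back-to-back, no overlap); Strength Basics is clear from here.
Boxing 30 starts after Dance Lab ends; Dance Lab is clear from here.
Core Intro starts exactly when Boxing 30 ends (back-to-back, no overlap); Boxing 30 is clear from here.
Strength 60 starts exactly when Core Intro ends (back-to-back, no overlap); Core Intro is clear from here.
Kettlebell Circuit starts after Strength 60 ends.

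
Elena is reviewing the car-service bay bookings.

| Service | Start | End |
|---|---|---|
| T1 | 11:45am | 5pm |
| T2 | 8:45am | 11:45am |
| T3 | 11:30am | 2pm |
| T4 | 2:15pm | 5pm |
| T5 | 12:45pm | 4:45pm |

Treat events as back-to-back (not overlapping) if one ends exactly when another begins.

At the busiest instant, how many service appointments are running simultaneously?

3

Sort all start/end points and keep a running count:
8:45am start T2 → 1
11:30am start T3 → 2
11:45am end T2 → 1
11:45am start T1 → 2
12:45pm start T5 → 3
2pm end T3 → 2
2:15pm start T4 → 3
4:45pm end T5 → 2
5pm end T1 → 1
5pm end T4 → 0
Peak is 3, at 12:45pm (T1, T3, T5).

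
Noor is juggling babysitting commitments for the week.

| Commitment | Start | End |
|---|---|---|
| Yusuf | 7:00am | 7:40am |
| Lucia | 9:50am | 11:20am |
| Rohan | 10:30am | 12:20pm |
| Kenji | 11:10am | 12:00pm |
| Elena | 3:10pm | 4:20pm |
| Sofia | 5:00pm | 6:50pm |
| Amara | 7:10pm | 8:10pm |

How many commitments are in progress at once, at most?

Walk through starts and ends in time order (an end at T is processed before a start at T):
7:00am start Yusuf → 1
7:40am end Yusuf → 0
9:50am start Lucia → 1
10:30am start Rohan → 2
11:10am start Kenji → 3
11:20am end Lucia → 2
12:00pm end Kenji → 1
12:20pm end Rohan → 0
3:10pm start Elena → 1
4:20pm end Elena → 0
5:00pm start Sofia → 1
6:50pm end Sofia → 0
7:10pm start Amara → 1
8:10pm end Amara → 0
Peak is 3, at 11:10am (Kenji, Lucia, Rohan).

3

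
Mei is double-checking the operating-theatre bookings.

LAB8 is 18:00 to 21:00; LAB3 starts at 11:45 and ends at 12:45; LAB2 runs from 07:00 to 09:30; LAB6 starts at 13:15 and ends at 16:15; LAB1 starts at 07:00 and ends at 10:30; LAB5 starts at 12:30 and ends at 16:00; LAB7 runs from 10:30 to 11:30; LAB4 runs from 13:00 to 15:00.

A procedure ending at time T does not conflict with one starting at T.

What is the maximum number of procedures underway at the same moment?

Walk through starts and ends in time order (an end at T is processed before a start at T):
07:00 start LAB1 → 1
07:00 start LAB2 → 2
09:30 end LAB2 → 1
10:30 end LAB1 → 0
10:30 start LAB7 → 1
11:30 end LAB7 → 0
11:45 start LAB3 → 1
12:30 start LAB5 → 2
12:45 end LAB3 → 1
13:00 start LAB4 → 2
13:15 start LAB6 → 3
15:00 end LAB4 → 2
16:00 end LAB5 → 1
16:15 end LAB6 → 0
18:00 start LAB8 → 1
21:00 end LAB8 → 0
Peak is 3, at 13:15 (LAB4, LAB5, LAB6).

3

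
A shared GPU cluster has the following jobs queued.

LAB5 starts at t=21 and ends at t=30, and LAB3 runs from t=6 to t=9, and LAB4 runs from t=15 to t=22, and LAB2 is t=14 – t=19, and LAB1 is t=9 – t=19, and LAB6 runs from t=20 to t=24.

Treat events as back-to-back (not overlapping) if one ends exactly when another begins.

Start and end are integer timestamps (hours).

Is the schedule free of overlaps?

Check each pair: they overlap iff neither finishes before the other starts.
Sorted by start: LAB3, LAB1, LAB2, LAB4, LAB6, LAB5.
LAB1 starts exactly when LAB3 ends (back-to-back, no overlap) — done with LAB3.
LAB2 starts before LAB1 ends → LAB1 and LAB2 overlap.
That's a conflict, so the schedule is not conflict-free.

No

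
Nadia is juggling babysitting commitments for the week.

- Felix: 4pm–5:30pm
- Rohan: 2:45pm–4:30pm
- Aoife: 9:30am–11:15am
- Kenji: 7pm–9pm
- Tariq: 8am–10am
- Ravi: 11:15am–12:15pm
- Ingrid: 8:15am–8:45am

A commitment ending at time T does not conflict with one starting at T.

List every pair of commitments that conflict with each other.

Aoife & Tariq, Felix & Rohan, Ingrid & Tariq

Sorted by start: Tariq, Ingrid, Aoife, Ravi, Rohan, Felix, Kenji.
Ingrid starts before Tariq ends → Tariq and Ingrid overlap.
Aoife starts before Tariq ends → Tariq and Aoife overlap.
Ravi starts after Tariq ends — done with Tariq.
Aoife starts after Ingrid ends — done with Ingrid.
Ravi starts exactly when Aoife ends (back-to-back, no overlap) — done with Aoife.
Rohan starts after Ravi ends — done with Ravi.
Felix starts before Rohan ends → Rohan and Felix overlap.
Kenji starts after Rohan ends.
Kenji starts after Felix ends.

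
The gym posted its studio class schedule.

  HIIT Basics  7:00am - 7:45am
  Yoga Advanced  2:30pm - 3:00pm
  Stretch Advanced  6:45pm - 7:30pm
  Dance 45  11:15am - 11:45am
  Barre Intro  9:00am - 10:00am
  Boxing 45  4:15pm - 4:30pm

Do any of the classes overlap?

No

Sorted by start: HIIT Basics, Barre Intro, Dance 45, Yoga Advanced, Boxing 45, Stretch Advanced.
Barre Intro starts after HIIT Basics ends; HIIT Basics is clear from here.
Dance 45 starts after Barre Intro ends; Barre Intro is clear from here.
Yoga Advanced starts after Dance 45 ends; Dance 45 is clear from here.
Boxing 45 starts after Yoga Advanced ends; Yoga Advanced is clear from here.
Stretch Advanced starts after Boxing 45 ends.
Every pair is clear; the schedule has no overlaps.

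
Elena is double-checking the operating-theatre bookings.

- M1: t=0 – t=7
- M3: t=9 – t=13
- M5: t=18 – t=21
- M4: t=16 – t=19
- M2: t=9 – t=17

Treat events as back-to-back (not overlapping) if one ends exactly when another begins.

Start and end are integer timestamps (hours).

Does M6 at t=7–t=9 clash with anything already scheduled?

M1: ends t=7 at or before M6 starts t=7 → clear.
M2: starts t=9 at or after M6 ends t=9 → clear.
M3: starts t=9 at or after M6 ends t=9 → clear.
M4: starts t=16 at or after M6 ends t=9 → clear.
M5: starts t=18 at or after M6 ends t=9 → clear.

No — it doesn't clash with anything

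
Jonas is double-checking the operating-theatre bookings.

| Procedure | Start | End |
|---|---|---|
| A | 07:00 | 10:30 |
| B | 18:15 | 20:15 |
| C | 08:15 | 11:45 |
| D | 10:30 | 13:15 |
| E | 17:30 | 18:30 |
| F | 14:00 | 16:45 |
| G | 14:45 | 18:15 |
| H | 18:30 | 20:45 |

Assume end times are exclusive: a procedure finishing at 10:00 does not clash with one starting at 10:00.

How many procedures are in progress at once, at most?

Walk through starts and ends in time order (an end at T is processed before a start at T):
07:00 start A → 1
08:15 start C → 2
10:30 end A → 1
10:30 start D → 2
11:45 end C → 1
13:15 end D → 0
14:00 start F → 1
14:45 start G → 2
16:45 end F → 1
17:30 start E → 2
18:15 end G → 1
18:15 start B → 2
18:30 end E → 1
18:30 start H → 2
20:15 end B → 1
20:45 end H → 0
Peak is 2, at 08:15 (A, C).

2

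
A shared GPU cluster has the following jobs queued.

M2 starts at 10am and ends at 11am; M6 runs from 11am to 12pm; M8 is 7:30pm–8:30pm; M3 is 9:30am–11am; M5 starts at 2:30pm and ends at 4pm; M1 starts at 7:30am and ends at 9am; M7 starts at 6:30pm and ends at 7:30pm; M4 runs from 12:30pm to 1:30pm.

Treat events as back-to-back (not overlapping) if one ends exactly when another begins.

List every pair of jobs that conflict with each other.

M2 & M3

Sorted by start: M1, M3, M2, M6, M4, M5, M7, M8.
M3 starts after M1 ends — done with M1.
M2 starts before M3 ends → M3 and M2 overlap.
M6 starts exactly when M3 ends (back-to-back, no overlap) — done with M3.
M6 starts exactly when M2 ends (back-to-back, no overlap) — done with M2.
M4 starts after M6 ends — done with M6.
M5 starts after M4 ends — done with M4.
M7 starts after M5 ends — done with M5.
M8 starts exactly when M7 ends (back-to-back, no overlap).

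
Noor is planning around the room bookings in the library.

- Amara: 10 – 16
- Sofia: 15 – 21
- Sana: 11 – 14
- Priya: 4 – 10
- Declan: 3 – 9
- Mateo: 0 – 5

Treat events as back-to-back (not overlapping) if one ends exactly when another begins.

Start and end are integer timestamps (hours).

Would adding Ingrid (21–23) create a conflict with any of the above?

No — it doesn't clash with anything

Mateo: ends 5 at or before Ingrid starts 21 → clear.
Declan: ends 9 at or before Ingrid starts 21 → clear.
Priya: ends 10 at or before Ingrid starts 21 → clear.
Amara: ends 16 at or before Ingrid starts 21 → clear.
Sana: ends 14 at or before Ingrid starts 21 → clear.
Sofia: ends 21 at or before Ingrid starts 21 → clear.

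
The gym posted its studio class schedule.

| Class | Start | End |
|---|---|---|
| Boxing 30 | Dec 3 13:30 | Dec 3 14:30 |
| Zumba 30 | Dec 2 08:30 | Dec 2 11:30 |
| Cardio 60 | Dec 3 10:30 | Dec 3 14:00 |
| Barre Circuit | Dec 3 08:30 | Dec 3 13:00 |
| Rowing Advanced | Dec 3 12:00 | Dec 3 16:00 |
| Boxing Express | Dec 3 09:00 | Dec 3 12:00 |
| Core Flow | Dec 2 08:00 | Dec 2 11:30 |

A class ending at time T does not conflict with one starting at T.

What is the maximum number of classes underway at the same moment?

Sweep the timeline, counting +1 at each start and −1 at each end (ends before starts at a tie):
Dec 2 08:00 start Core Flow → 1
Dec 2 08:30 start Zumba 30 → 2
Dec 2 11:30 end Core Flow → 1
Dec 2 11:30 end Zumba 30 → 0
Dec 3 08:30 start Barre Circuit → 1
Dec 3 09:00 start Boxing Express → 2
Dec 3 10:30 start Cardio 60 → 3
Dec 3 12:00 end Boxing Express → 2
Dec 3 12:00 start Rowing Advanced → 3
Dec 3 13:00 end Barre Circuit → 2
Dec 3 13:30 start Boxing 30 → 3
Dec 3 14:00 end Cardio 60 → 2
Dec 3 14:30 end Boxing 30 → 1
Dec 3 16:00 end Rowing Advanced → 0
Peak is 3, at Dec 3 10:30 (Barre Circuit, Boxing Express, Cardio 60).

3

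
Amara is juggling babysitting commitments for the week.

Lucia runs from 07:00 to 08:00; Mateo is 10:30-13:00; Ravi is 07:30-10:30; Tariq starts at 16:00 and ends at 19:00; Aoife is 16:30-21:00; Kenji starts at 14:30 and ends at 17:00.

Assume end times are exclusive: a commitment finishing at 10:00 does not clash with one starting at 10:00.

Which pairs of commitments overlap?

Sorted by start: Lucia, Ravi, Mateo, Kenji, Tariq, Aoife.
Ravi starts before Lucia ends → Lucia and Ravi overlap.
Mateo starts after Lucia ends; Lucia is clear from here.
Mateo starts exactly when Ravi ends (back-to-back, no overlap); Ravi is clear from here.
Kenji starts after Mateo ends; Mateo is clear from here.
Tariq starts before Kenji ends → Kenji and Tariq overlap.
Aoife starts before Kenji ends → Kenji and Aoife overlap.
Aoife starts before Tariq ends → Tariq and Aoife overlap.

Aoife & Kenji, Aoife & Tariq, Kenji & Tariq, Lucia & Ravi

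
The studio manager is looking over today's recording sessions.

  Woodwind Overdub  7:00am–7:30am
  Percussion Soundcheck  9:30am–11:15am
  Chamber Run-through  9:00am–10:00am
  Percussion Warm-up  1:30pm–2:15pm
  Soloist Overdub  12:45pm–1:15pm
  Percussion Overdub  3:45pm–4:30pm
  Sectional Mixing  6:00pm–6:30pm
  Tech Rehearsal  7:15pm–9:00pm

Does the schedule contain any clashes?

Sorted by start: Woodwind Overdub, Chamber Run-through, Percussion Soundcheck, Soloist Overdub, Percussion Warm-up, Percussion Overdub, Sectional Mixing, Tech Rehearsal.
Chamber Run-through starts after Woodwind Overdub ends — done with Woodwind Overdub.
Percussion Soundcheck starts before Chamber Run-through ends → Chamber Run-through and Percussion Soundcheck overlap.
That's a conflict, so the schedule is not conflict-free.

Yes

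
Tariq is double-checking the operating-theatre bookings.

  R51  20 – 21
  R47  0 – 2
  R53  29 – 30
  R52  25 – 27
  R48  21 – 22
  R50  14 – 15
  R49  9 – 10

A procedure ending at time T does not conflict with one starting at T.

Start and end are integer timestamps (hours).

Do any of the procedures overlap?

No

Sorted by start: R47, R49, R50, R51, R48, R52, R53.
R49 starts after R47 ends, so R47 has no further overlaps.
R50 starts after R49 ends, so R49 has no further overlaps.
R51 starts after R50 ends, so R50 has no further overlaps.
R48 starts exactly when R51 ends (back-to-back, no overlap), so R51 has no further overlaps.
R52 starts after R48 ends, so R48 has no further overlaps.
R53 starts after R52 ends.
Every pair is clear; the schedule has no overlaps.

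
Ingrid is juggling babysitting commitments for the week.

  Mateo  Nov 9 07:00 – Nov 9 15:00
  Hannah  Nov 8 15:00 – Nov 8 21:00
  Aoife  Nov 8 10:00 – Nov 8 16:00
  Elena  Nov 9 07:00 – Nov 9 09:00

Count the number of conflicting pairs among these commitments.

Sorted by start: Aoife, Hannah, Elena, Mateo.
Hannah starts before Aoife ends → Aoife and Hannah overlap.
Elena starts after Aoife ends, so Aoife has no further overlaps.
Elena starts after Hannah ends, so Hannah has no further overlaps.
Mateo starts before Elena ends → Elena and Mateo overlap.
Overlapping pairs: Aoife & Hannah, Elena & Mateo — 2 in total.

2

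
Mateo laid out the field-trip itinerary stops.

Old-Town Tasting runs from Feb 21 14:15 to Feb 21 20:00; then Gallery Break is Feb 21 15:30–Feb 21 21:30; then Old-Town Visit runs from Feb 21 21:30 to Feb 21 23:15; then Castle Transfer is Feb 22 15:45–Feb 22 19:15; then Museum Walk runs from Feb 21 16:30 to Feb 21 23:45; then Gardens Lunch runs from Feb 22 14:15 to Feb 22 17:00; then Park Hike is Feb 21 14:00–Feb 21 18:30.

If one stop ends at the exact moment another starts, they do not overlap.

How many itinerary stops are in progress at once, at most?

Sweep the timeline, counting +1 at each start and −1 at each end (ends before starts at a tie):
Feb 21 14:00 start Park Hike → 1
Feb 21 14:15 start Old-Town Tasting → 2
Feb 21 15:30 start Gallery Break → 3
Feb 21 16:30 start Museum Walk → 4
Feb 21 18:30 end Park Hike → 3
Feb 21 20:00 end Old-Town Tasting → 2
Feb 21 21:30 end Gallery Break → 1
Feb 21 21:30 start Old-Town Visit → 2
Feb 21 23:15 end Old-Town Visit → 1
Feb 21 23:45 end Museum Walk → 0
Feb 22 14:15 start Gardens Lunch → 1
Feb 22 15:45 start Castle Transfer → 2
Feb 22 17:00 end Gardens Lunch → 1
Feb 22 19:15 end Castle Transfer → 0
Peak is 4, at Feb 21 16:30 (Gallery Break, Museum Walk, Old-Town Tasting, Park Hike).

4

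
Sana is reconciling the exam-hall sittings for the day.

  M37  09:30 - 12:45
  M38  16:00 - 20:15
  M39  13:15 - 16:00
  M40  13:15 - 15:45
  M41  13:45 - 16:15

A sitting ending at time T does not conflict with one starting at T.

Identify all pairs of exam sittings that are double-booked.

Two intervals overlap when each starts before the other ends.
Sorted by start: M37, M39, M40, M41, M38.
M39 starts after M37 ends, so M37 has no further overlaps.
M40 starts before M39 ends → M39 and M40 overlap.
M41 starts before M39 ends → M39 and M41 overlap.
M38 starts exactly when M39 ends (back-to-back, no overlap).
M41 starts before M40 ends → M40 and M41 overlap.
M38 starts after M40 ends.
M38 starts before M41 ends → M41 and M38 overlap.

M38 & M41, M39 & M40, M39 & M41, M40 & M41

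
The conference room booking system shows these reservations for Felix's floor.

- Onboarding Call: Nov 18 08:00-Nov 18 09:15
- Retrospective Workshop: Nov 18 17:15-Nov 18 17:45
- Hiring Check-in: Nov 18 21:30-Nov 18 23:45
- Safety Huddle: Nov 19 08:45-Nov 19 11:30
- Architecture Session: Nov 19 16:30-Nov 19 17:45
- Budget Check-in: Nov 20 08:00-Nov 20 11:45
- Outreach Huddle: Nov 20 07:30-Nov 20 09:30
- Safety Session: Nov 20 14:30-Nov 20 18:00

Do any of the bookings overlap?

Sorted by start: Onboarding Call, Retrospective Workshop, Hiring Check-in, Safety Huddle, Architecture Session, Outreach Huddle, Budget Check-in, Safety Session.
Retrospective Workshop starts after Onboarding Call ends; Onboarding Call is clear from here.
Hiring Check-in starts after Retrospective Workshop ends; Retrospective Workshop is clear from here.
Safety Huddle starts after Hiring Check-in ends; Hiring Check-in is clear from here.
Architecture Session starts after Safety Huddle ends; Safety Huddle is clear from here.
Outreach Huddle starts after Architecture Session ends; Architecture Session is clear from here.
Budget Check-in starts before Outreach Huddle ends → Outreach Huddle and Budget Check-in overlap.
That's a conflict, so the schedule is not conflict-free.

Yes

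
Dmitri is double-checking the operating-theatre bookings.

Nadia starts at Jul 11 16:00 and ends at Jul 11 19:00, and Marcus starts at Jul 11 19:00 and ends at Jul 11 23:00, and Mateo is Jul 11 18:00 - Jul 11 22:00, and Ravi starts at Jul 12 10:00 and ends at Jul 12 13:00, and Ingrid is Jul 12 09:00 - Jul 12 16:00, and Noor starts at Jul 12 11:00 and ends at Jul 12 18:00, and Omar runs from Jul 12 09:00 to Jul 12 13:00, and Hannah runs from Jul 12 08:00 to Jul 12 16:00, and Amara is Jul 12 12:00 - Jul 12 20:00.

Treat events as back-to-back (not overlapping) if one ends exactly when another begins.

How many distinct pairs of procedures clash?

Check each pair: they overlap iff neither finishes before the other starts.
Sorted by start: Nadia, Mateo, Marcus, Hannah, Ingrid, Omar, Ravi, Noor, Amara.
Mateo starts before Nadia ends → Nadia and Mateo overlap.
Marcus starts exactly when Nadia ends (back-to-back, no overlap), so nothing later overlaps Nadia either.
Marcus starts before Mateo ends → Mateo and Marcus overlap.
Hannah starts after Mateo ends, so nothing later overlaps Mateo either.
Hannah starts after Marcus ends, so nothing later overlaps Marcus either.
Ingrid starts before Hannah ends → Hannah and Ingrid overlap.
Omar starts before Hannah ends → Hannah and Omar overlap.
Ravi starts before Hannah ends → Hannah and Ravi overlap.
Noor starts before Hannah ends → Hannah and Noor overlap.
Amara starts before Hannah ends → Hannah and Amara overlap.
Omar starts before Ingrid ends → Ingrid and Omar overlap.
Ravi starts before Ingrid ends → Ingrid and Ravi overlap.
Noor starts before Ingrid ends → Ingrid and Noor overlap.
Amara starts before Ingrid ends → Ingrid and Amara overlap.
Ravi starts before Omar ends → Omar and Ravi overlap.
Noor starts before Omar ends → Omar and Noor overlap.
Amara starts before Omar ends → Omar and Amara overlap.
Noor starts before Ravi ends → Ravi and Noor overlap.
Amara starts before Ravi ends → Ravi and Amara overlap.
Amara starts before Noor ends → Noor and Amara overlap.
Overlapping pairs: Amara & Hannah, Amara & Ingrid, Amara & Noor, Amara & Omar, Amara & Ravi, Hannah & Ingrid, Hannah & Noor, Hannah & Omar, Hannah & Ravi, Ingrid & Noor, Ingrid & Omar, Ingrid & Ravi, Marcus & Mateo, Mateo & Nadia, Noor & Omar, Noor & Ravi, Omar & Ravi — 17 in total.

17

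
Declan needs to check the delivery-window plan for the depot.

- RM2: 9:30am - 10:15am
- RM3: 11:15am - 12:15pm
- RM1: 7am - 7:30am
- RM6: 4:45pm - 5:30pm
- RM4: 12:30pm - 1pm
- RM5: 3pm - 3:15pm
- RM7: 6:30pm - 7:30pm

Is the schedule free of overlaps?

Yes

Sorted by start: RM1, RM2, RM3, RM4, RM5, RM6, RM7.
RM2 starts after RM1 ends, so RM1 has no further overlaps.
RM3 starts after RM2 ends, so RM2 has no further overlaps.
RM4 starts after RM3 ends, so RM3 has no further overlaps.
RM5 starts after RM4 ends, so RM4 has no further overlaps.
RM6 starts after RM5 ends, so RM5 has no further overlaps.
RM7 starts after RM6 ends.
Every pair is clear; the schedule has no overlaps.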